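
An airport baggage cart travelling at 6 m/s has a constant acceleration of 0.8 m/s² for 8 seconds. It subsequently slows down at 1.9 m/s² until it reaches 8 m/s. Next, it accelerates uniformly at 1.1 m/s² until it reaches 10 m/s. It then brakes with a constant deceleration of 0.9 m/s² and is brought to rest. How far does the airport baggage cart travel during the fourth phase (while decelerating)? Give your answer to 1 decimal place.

Phase 1 (accelerating): v₀ = 6.00 m/s, a = 0.8 m/s².
v = v₀ + at = 6.00 + (0.8)(8) = 12.4 m/s
Δx = v₀t + ½at² = 6.00·8 + 0.5·0.8·8² = 73.6 m

Phase 2 (decelerating): v₀ = 12.4 m/s, a = -1.9 m/s².
v = v₀ + at → t = (8 − 12.4) / -1.9 = 2.32 s
v² = v₀² + 2aΔx → Δx = (8² − 12.4²)/(2·-1.9) = 23.6 m

Phase 3 (accelerating): v₀ = 8.00 m/s, a = 1.1 m/s².
v = v₀ + at → t = (10 − 8.00) / 1.1 = 1.82 s
v² = v₀² + 2aΔx → Δx = (10² − 8.00²)/(2·1.1) = 16.4 m

Phase 4 (decelerating): v₀ = 10.0 m/s, a = -0.9 m/s².
v = v₀ + at → t = (0 − 10.0) / -0.9 = 11.1 s
v² = v₀² + 2aΔx → Δx = (0² − 10.0²)/(2·-0.9) = 55.6 m
Distance in phase 4 = 55.6 m

55.6 m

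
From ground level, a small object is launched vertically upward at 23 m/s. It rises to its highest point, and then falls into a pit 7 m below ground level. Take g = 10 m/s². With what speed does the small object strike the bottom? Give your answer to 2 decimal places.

25.87 m/s

Phase 1 (rising): v₀ = 23.0 m/s, a = -10 m/s².
v = v₀ + at → t = (0 − 23.0) / -10 = 2.30 s
v² = v₀² + 2aΔx → Δx = (0² − 23.0²)/(2·-10) = 26.4 m

Phase 2 (falling): v₀ = 0 m/s, a = -10 m/s².
Falls 33.5 m from rest: t = √(2·33.5/10) = 2.59 s; v = g·t = 25.9 m/s.
Final speed = 25.9 m/s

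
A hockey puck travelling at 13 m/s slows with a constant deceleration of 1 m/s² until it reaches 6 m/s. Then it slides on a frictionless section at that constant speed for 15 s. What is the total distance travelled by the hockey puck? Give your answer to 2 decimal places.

Phase 1 (decelerating): v₀ = 13.0 m/s, a = -1 m/s².
v = v₀ + at → t = (6 − 13.0) / -1 = 7.00 s
v² = v₀² + 2aΔx → Δx = (6² − 13.0²)/(2·-1) = 66.5 m

Phase 2 (constant speed): v₀ = 6.00 m/s, a = 0 m/s².
v = v₀ + at = 6.00 + (0)(15) = 6.00 m/s
Δx = v₀t + ½at² = 6.00·15 + 0.5·0·15² = 90.0 m
Total distance = 66.5 + 90.0 = 156 m

156.50 m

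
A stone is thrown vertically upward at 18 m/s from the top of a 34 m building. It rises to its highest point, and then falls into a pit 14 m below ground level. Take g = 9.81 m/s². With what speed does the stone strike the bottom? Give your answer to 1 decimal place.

35.6 m/s

Phase 1 (rising): v₀ = 18.0 m/s, a = -9.81 m/s².
v = v₀ + at → t = (0 − 18.0) / -9.81 = 1.83 s
v² = v₀² + 2aΔx → Δx = (0² − 18.0²)/(2·-9.81) = 16.5 m

Phase 2 (falling): v₀ = 0 m/s, a = -9.81 m/s².
Falls 64.5 m from rest: t = √(2·64.5/9.81) = 3.63 s; v = g·t = 35.6 m/s.
Final speed = 35.6 m/s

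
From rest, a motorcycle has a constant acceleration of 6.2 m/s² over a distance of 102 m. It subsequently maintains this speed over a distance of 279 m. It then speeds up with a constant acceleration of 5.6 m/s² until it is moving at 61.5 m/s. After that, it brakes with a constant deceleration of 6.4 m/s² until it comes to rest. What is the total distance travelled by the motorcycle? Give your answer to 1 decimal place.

Phase 1 (accelerating): v₀ = 0 m/s, a = 6.2 m/s².
v² = v₀² + 2aΔx = 0² + 2·6.2·102 = 1260 → v = 35.6 m/s
t = (v − v₀)/a = (35.6 − 0)/6.2 = 5.74 s

Phase 2 (constant speed): v₀ = 35.6 m/s, a = 0 m/s².
Constant speed: t = d/v = 279/35.6 = 7.85 s

Phase 3 (accelerating): v₀ = 35.6 m/s, a = 5.6 m/s².
v = v₀ + at → t = (61.5 − 35.6) / 5.6 = 4.63 s
v² = v₀² + 2aΔx → Δx = (61.5² − 35.6²)/(2·5.6) = 225 m

Phase 4 (decelerating): v₀ = 61.5 m/s, a = -6.4 m/s².
v = v₀ + at → t = (0 − 61.5) / -6.4 = 9.61 s
v² = v₀² + 2aΔx → Δx = (0² − 61.5²)/(2·-6.4) = 295 m
Total distance = 102 + 279 + 225 + 295 = 901 m

901.3 m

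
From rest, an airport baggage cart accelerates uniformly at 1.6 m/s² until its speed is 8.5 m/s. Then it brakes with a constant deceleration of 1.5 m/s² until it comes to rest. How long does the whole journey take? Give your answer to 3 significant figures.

11.0 s

Phase 1 (accelerating): v₀ = 0 m/s, a = 1.6 m/s².
v = v₀ + at → t = (8.5 − 0) / 1.6 = 5.31 s
v² = v₀² + 2aΔx → Δx = (8.5² − 0²)/(2·1.6) = 22.6 m

Phase 2 (decelerating): v₀ = 8.50 m/s, a = -1.5 m/s².
v = v₀ + at → t = (0 − 8.50) / -1.5 = 5.67 s
v² = v₀² + 2aΔx → Δx = (0² − 8.50²)/(2·-1.5) = 24.1 m
Total time = 5.31 + 5.67 = 11.0 s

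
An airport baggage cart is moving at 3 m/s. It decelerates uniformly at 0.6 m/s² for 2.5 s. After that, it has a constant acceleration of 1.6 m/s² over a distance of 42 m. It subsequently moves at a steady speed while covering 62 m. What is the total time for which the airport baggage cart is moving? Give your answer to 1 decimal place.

Phase 1 (decelerating): v₀ = 3.00 m/s, a = -0.6 m/s².
v = v₀ + at = 3.00 + (-0.6)(2.5) = 1.50 m/s
Δx = v₀t + ½at² = 3.00·2.5 + 0.5·-0.6·2.5² = 5.62 m

Phase 2 (accelerating): v₀ = 1.50 m/s, a = 1.6 m/s².
v² = v₀² + 2aΔx = 1.50² + 2·1.6·42 = 137 → v = 11.7 m/s
t = (v − v₀)/a = (11.7 − 1.50)/1.6 = 6.37 s

Phase 3 (constant speed): v₀ = 11.7 m/s, a = 0 m/s².
Constant speed: t = d/v = 62/11.7 = 5.30 s
Total time = 2.50 + 6.37 + 5.30 = 14.2 s

14.2 s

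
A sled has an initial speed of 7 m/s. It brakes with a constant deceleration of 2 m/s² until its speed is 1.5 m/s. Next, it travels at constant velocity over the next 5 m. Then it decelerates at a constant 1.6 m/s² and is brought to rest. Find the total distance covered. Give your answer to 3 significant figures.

Phase 1 (decelerating): v₀ = 7.00 m/s, a = -2 m/s².
v = v₀ + at → t = (1.5 − 7.00) / -2 = 2.75 s
v² = v₀² + 2aΔx → Δx = (1.5² − 7.00²)/(2·-2) = 11.7 m

Phase 2 (constant speed): v₀ = 1.50 m/s, a = 0 m/s².
Constant speed: t = d/v = 5/1.50 = 3.33 s

Phase 3 (decelerating): v₀ = 1.50 m/s, a = -1.6 m/s².
v = v₀ + at → t = (0 − 1.50) / -1.6 = 0.938 s
v² = v₀² + 2aΔx → Δx = (0² − 1.50²)/(2·-1.6) = 0.703 m
Total distance = 11.7 + 5.00 + 0.703 = 17.4 m

17.4 m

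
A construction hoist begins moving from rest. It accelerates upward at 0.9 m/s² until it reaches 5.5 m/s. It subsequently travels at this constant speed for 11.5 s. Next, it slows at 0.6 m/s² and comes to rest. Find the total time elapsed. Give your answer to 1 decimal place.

26.8 s

Phase 1 (accelerating): v₀ = 0 m/s, a = 0.9 m/s².
v = v₀ + at → t = (5.5 − 0) / 0.9 = 6.11 s
v² = v₀² + 2aΔx → Δx = (5.5² − 0²)/(2·0.9) = 16.8 m

Phase 2 (constant speed): v₀ = 5.50 m/s, a = 0 m/s².
v = v₀ + at = 5.50 + (0)(11.5) = 5.50 m/s
Δx = v₀t + ½at² = 5.50·11.5 + 0.5·0·11.5² = 63.2 m

Phase 3 (decelerating): v₀ = 5.50 m/s, a = -0.6 m/s².
v = v₀ + at → t = (0 − 5.50) / -0.6 = 9.17 s
v² = v₀² + 2aΔx → Δx = (0² − 5.50²)/(2·-0.6) = 25.2 m
Total time = 6.11 + 11.5 + 9.17 = 26.8 s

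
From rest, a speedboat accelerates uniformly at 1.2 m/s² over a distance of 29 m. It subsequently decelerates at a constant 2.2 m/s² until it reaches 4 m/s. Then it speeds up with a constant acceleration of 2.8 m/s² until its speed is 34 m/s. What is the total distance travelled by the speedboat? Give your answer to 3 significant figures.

245 m

Phase 1 (accelerating): v₀ = 0 m/s, a = 1.2 m/s².
v² = v₀² + 2aΔx = 0² + 2·1.2·29 = 69.6 → v = 8.34 m/s
t = (v − v₀)/a = (8.34 − 0)/1.2 = 6.95 s

Phase 2 (decelerating): v₀ = 8.34 m/s, a = -2.2 m/s².
v = v₀ + at → t = (4 − 8.34) / -2.2 = 1.97 s
v² = v₀² + 2aΔx → Δx = (4² − 8.34²)/(2·-2.2) = 12.2 m

Phase 3 (accelerating): v₀ = 4.00 m/s, a = 2.8 m/s².
v = v₀ + at → t = (34 − 4.00) / 2.8 = 10.7 s
v² = v₀² + 2aΔx → Δx = (34² − 4.00²)/(2·2.8) = 204 m
Total distance = 29.0 + 12.2 + 204 = 245 m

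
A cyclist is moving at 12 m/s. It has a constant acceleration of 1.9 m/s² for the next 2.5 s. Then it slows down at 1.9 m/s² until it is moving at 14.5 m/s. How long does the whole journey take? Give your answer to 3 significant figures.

3.68 s

Phase 1 (accelerating): v₀ = 12.0 m/s, a = 1.9 m/s².
v = v₀ + at = 12.0 + (1.9)(2.5) = 16.8 m/s
Δx = v₀t + ½at² = 12.0·2.5 + 0.5·1.9·2.5² = 35.9 m

Phase 2 (decelerating): v₀ = 16.8 m/s, a = -1.9 m/s².
v = v₀ + at → t = (14.5 − 16.8) / -1.9 = 1.18 s
v² = v₀² + 2aΔx → Δx = (14.5² − 16.8²)/(2·-1.9) = 18.5 m
Total time = 2.50 + 1.18 = 3.68 s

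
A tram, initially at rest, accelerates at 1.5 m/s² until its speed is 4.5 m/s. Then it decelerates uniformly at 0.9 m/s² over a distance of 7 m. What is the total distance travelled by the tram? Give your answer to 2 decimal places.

13.75 m

Phase 1 (accelerating): v₀ = 0 m/s, a = 1.5 m/s².
v = v₀ + at → t = (4.5 − 0) / 1.5 = 3.00 s
v² = v₀² + 2aΔx → Δx = (4.5² − 0²)/(2·1.5) = 6.75 m

Phase 2 (decelerating): v₀ = 4.50 m/s, a = -0.9 m/s².
v² = v₀² + 2aΔx = 4.50² + 2·-0.9·7 = 7.65 → v = 2.77 m/s
t = (v − v₀)/a = (2.77 − 4.50)/-0.9 = 1.93 s
Total distance = 6.75 + 7.00 = 13.8 m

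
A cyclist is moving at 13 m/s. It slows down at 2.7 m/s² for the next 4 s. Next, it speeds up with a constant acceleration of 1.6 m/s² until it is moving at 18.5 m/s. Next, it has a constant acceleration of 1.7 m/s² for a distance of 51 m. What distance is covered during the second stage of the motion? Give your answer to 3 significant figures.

Phase 1 (decelerating): v₀ = 13.0 m/s, a = -2.7 m/s².
v = v₀ + at = 13.0 + (-2.7)(4) = 2.20 m/s
Δx = v₀t + ½at² = 13.0·4 + 0.5·-2.7·4² = 30.4 m

Phase 2 (accelerating): v₀ = 2.20 m/s, a = 1.6 m/s².
v = v₀ + at → t = (18.5 − 2.20) / 1.6 = 10.2 s
v² = v₀² + 2aΔx → Δx = (18.5² − 2.20²)/(2·1.6) = 105 m
Distance in phase 2 = 105 m

105 m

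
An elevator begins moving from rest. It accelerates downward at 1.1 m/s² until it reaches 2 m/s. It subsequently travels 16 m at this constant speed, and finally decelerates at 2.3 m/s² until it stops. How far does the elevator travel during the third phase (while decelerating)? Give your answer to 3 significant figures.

0.870 m

Phase 1 (accelerating): v₀ = 0 m/s, a = 1.1 m/s².
v = v₀ + at → t = (2 − 0) / 1.1 = 1.82 s
v² = v₀² + 2aΔx → Δx = (2² − 0²)/(2·1.1) = 1.82 m

Phase 2 (constant speed): v₀ = 2.00 m/s, a = 0 m/s².
Constant speed: t = d/v = 16/2.00 = 8.00 s

Phase 3 (decelerating): v₀ = 2.00 m/s, a = -2.3 m/s².
v = v₀ + at → t = (0 − 2.00) / -2.3 = 0.870 s
v² = v₀² + 2aΔx → Δx = (0² − 2.00²)/(2·-2.3) = 0.870 m
Distance in phase 3 = 0.870 m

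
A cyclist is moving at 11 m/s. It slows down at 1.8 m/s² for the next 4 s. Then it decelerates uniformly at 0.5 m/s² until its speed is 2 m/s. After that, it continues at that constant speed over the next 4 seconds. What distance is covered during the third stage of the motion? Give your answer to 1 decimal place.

Phase 1 (decelerating): v₀ = 11.0 m/s, a = -1.8 m/s².
v = v₀ + at = 11.0 + (-1.8)(4) = 3.80 m/s
Δx = v₀t + ½at² = 11.0·4 + 0.5·-1.8·4² = 29.6 m

Phase 2 (decelerating): v₀ = 3.80 m/s, a = -0.5 m/s².
v = v₀ + at → t = (2 − 3.80) / -0.5 = 3.60 s
v² = v₀² + 2aΔx → Δx = (2² − 3.80²)/(2·-0.5) = 10.4 m

Phase 3 (constant speed): v₀ = 2.00 m/s, a = 0 m/s².
v = v₀ + at = 2.00 + (0)(4) = 2.00 m/s
Δx = v₀t + ½at² = 2.00·4 + 0.5·0·4² = 8.00 m
Distance in phase 3 = 8.00 m

8.0 m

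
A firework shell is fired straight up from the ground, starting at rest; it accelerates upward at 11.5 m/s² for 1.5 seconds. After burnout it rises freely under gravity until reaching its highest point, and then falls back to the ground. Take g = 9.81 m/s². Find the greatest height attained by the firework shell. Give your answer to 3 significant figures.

28.1 m

Phase 1 (powered ascent): v₀ = 0 m/s, a = 11.5 m/s².
v = v₀ + at = 0 + (11.5)(1.5) = 17.2 m/s
Δx = v₀t + ½at² = 0·1.5 + 0.5·11.5·1.5² = 12.9 m

Phase 2 (coasting upward): v₀ = 17.2 m/s, a = -9.81 m/s².
v = v₀ + at → t = (0 − 17.2) / -9.81 = 1.76 s
v² = v₀² + 2aΔx → Δx = (0² − 17.2²)/(2·-9.81) = 15.2 m
Maximum height = 12.9 + 15.2 = 28.1 m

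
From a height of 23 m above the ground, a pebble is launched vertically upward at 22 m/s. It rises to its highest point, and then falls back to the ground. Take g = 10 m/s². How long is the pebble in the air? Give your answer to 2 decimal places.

Phase 1 (rising): v₀ = 22.0 m/s, a = -10 m/s².
v = v₀ + at → t = (0 − 22.0) / -10 = 2.20 s
v² = v₀² + 2aΔx → Δx = (0² − 22.0²)/(2·-10) = 24.2 m

Phase 2 (falling): v₀ = 0 m/s, a = -10 m/s².
Falls 47.2 m from rest: t = √(2·47.2/10) = 3.07 s; v = g·t = 30.7 m/s.
Total time = 2.20 + 3.07 = 5.27 s

5.27 s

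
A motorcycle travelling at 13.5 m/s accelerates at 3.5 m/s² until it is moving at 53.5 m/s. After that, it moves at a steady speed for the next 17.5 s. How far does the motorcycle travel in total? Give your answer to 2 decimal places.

1319.11 m

Phase 1 (accelerating): v₀ = 13.5 m/s, a = 3.5 m/s².
v = v₀ + at → t = (53.5 − 13.5) / 3.5 = 11.4 s
v² = v₀² + 2aΔx → Δx = (53.5² − 13.5²)/(2·3.5) = 383 m

Phase 2 (constant speed): v₀ = 53.5 m/s, a = 0 m/s².
v = v₀ + at = 53.5 + (0)(17.5) = 53.5 m/s
Δx = v₀t + ½at² = 53.5·17.5 + 0.5·0·17.5² = 936 m
Total distance = 383 + 936 = 1320 m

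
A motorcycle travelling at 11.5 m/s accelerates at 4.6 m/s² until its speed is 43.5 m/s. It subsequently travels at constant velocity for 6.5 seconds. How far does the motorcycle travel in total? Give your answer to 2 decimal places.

474.05 m

Phase 1 (accelerating): v₀ = 11.5 m/s, a = 4.6 m/s².
v = v₀ + at → t = (43.5 − 11.5) / 4.6 = 6.96 s
v² = v₀² + 2aΔx → Δx = (43.5² − 11.5²)/(2·4.6) = 191 m

Phase 2 (constant speed): v₀ = 43.5 m/s, a = 0 m/s².
v = v₀ + at = 43.5 + (0)(6.5) = 43.5 m/s
Δx = v₀t + ½at² = 43.5·6.5 + 0.5·0·6.5² = 283 m
Total distance = 191 + 283 = 474 m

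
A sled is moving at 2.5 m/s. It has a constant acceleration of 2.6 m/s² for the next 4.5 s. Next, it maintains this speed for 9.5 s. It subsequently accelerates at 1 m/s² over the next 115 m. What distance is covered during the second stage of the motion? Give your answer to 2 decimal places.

Phase 1 (accelerating): v₀ = 2.50 m/s, a = 2.6 m/s².
v = v₀ + at = 2.50 + (2.6)(4.5) = 14.2 m/s
Δx = v₀t + ½at² = 2.50·4.5 + 0.5·2.6·4.5² = 37.6 m

Phase 2 (constant speed): v₀ = 14.2 m/s, a = 0 m/s².
v = v₀ + at = 14.2 + (0)(9.5) = 14.2 m/s
Δx = v₀t + ½at² = 14.2·9.5 + 0.5·0·9.5² = 135 m
Distance in phase 2 = 135 m

134.90 m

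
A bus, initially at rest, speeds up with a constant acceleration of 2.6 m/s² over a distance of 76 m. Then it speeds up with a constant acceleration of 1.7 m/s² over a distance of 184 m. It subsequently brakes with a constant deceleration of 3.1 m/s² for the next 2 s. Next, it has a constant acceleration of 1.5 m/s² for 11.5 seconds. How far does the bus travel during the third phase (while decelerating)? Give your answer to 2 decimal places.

57.70 m

Phase 1 (accelerating): v₀ = 0 m/s, a = 2.6 m/s².
v² = v₀² + 2aΔx = 0² + 2·2.6·76 = 395 → v = 19.9 m/s
t = (v − v₀)/a = (19.9 − 0)/2.6 = 7.65 s

Phase 2 (accelerating): v₀ = 19.9 m/s, a = 1.7 m/s².
v² = v₀² + 2aΔx = 19.9² + 2·1.7·184 = 1020 → v = 31.9 m/s
t = (v − v₀)/a = (31.9 − 19.9)/1.7 = 7.10 s

Phase 3 (decelerating): v₀ = 31.9 m/s, a = -3.1 m/s².
v = v₀ + at = 31.9 + (-3.1)(2) = 25.7 m/s
Δx = v₀t + ½at² = 31.9·2 + 0.5·-3.1·2² = 57.7 m
Distance in phase 3 = 57.7 m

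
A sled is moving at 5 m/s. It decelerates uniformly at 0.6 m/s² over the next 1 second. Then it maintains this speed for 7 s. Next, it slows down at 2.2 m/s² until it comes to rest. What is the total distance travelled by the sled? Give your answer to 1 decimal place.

39.9 m

Phase 1 (decelerating): v₀ = 5.00 m/s, a = -0.6 m/s².
v = v₀ + at = 5.00 + (-0.6)(1) = 4.40 m/s
Δx = v₀t + ½at² = 5.00·1 + 0.5·-0.6·1² = 4.70 m

Phase 2 (constant speed): v₀ = 4.40 m/s, a = 0 m/s².
v = v₀ + at = 4.40 + (0)(7) = 4.40 m/s
Δx = v₀t + ½at² = 4.40·7 + 0.5·0·7² = 30.8 m

Phase 3 (decelerating): v₀ = 4.40 m/s, a = -2.2 m/s².
v = v₀ + at → t = (0 − 4.40) / -2.2 = 2.00 s
v² = v₀² + 2aΔx → Δx = (0² − 4.40²)/(2·-2.2) = 4.40 m
Total distance = 4.70 + 30.8 + 4.40 = 39.9 m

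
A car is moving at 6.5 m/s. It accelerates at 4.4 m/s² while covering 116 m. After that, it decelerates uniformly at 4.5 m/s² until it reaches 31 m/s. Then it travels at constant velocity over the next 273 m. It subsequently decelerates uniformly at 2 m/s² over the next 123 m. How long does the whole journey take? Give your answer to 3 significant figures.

Phase 1 (accelerating): v₀ = 6.50 m/s, a = 4.4 m/s².
v² = v₀² + 2aΔx = 6.50² + 2·4.4·116 = 1060 → v = 32.6 m/s
t = (v − v₀)/a = (32.6 − 6.50)/4.4 = 5.93 s

Phase 2 (decelerating): v₀ = 32.6 m/s, a = -4.5 m/s².
v = v₀ + at → t = (31 − 32.6) / -4.5 = 0.357 s
v² = v₀² + 2aΔx → Δx = (31² − 32.6²)/(2·-4.5) = 11.3 m

Phase 3 (constant speed): v₀ = 31.0 m/s, a = 0 m/s².
Constant speed: t = d/v = 273/31.0 = 8.81 s

Phase 4 (decelerating): v₀ = 31.0 m/s, a = -2 m/s².
v² = v₀² + 2aΔx = 31.0² + 2·-2·123 = 469 → v = 21.7 m/s
t = (v − v₀)/a = (21.7 − 31.0)/-2 = 4.67 s
Total time = 5.93 + 0.357 + 8.81 + 4.67 = 19.8 s

19.8 s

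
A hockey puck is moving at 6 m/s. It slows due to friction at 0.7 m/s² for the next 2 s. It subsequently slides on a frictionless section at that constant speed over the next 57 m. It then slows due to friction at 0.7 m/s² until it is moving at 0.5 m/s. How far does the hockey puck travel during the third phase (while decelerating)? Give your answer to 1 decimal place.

Phase 1 (decelerating): v₀ = 6.00 m/s, a = -0.7 m/s².
v = v₀ + at = 6.00 + (-0.7)(2) = 4.60 m/s
Δx = v₀t + ½at² = 6.00·2 + 0.5·-0.7·2² = 10.6 m

Phase 2 (constant speed): v₀ = 4.60 m/s, a = 0 m/s².
Constant speed: t = d/v = 57/4.60 = 12.4 s

Phase 3 (decelerating): v₀ = 4.60 m/s, a = -0.7 m/s².
v = v₀ + at → t = (0.5 − 4.60) / -0.7 = 5.86 s
v² = v₀² + 2aΔx → Δx = (0.5² − 4.60²)/(2·-0.7) = 14.9 m
Distance in phase 3 = 14.9 m

14.9 m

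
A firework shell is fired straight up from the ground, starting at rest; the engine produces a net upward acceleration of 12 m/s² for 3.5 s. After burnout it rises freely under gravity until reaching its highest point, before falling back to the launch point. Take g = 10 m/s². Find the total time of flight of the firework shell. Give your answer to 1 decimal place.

13.4 s

Phase 1 (powered ascent): v₀ = 0 m/s, a = 12 m/s².
v = v₀ + at = 0 + (12)(3.5) = 42.0 m/s
Δx = v₀t + ½at² = 0·3.5 + 0.5·12·3.5² = 73.5 m

Phase 2 (coasting upward): v₀ = 42.0 m/s, a = -10 m/s².
v = v₀ + at → t = (0 − 42.0) / -10 = 4.20 s
v² = v₀² + 2aΔx → Δx = (0² − 42.0²)/(2·-10) = 88.2 m

Phase 3 (free fall): v₀ = 0 m/s, a = -10 m/s².
Falls 162 m from rest: t = √(2·162/10) = 5.69 s; v = g·t = 56.9 m/s.
Total time = 3.50 + 4.20 + 5.69 = 13.4 s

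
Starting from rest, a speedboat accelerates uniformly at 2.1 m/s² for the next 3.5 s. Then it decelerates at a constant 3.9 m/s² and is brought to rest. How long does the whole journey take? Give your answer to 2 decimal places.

5.38 s

Phase 1 (accelerating): v₀ = 0 m/s, a = 2.1 m/s².
v = v₀ + at = 0 + (2.1)(3.5) = 7.35 m/s
Δx = v₀t + ½at² = 0·3.5 + 0.5·2.1·3.5² = 12.9 m

Phase 2 (decelerating): v₀ = 7.35 m/s, a = -3.9 m/s².
v = v₀ + at → t = (0 − 7.35) / -3.9 = 1.88 s
v² = v₀² + 2aΔx → Δx = (0² − 7.35²)/(2·-3.9) = 6.93 m
Total time = 3.50 + 1.88 = 5.38 s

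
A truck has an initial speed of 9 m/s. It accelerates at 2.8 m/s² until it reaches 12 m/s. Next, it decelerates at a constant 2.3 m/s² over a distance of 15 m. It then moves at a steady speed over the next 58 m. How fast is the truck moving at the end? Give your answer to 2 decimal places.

8.66 m/s

Phase 1 (accelerating): v₀ = 9.00 m/s, a = 2.8 m/s².
v = v₀ + at → t = (12 − 9.00) / 2.8 = 1.07 s
v² = v₀² + 2aΔx → Δx = (12² − 9.00²)/(2·2.8) = 11.2 m

Phase 2 (decelerating): v₀ = 12.0 m/s, a = -2.3 m/s².
v² = v₀² + 2aΔx = 12.0² + 2·-2.3·15 = 75.0 → v = 8.66 m/s
t = (v − v₀)/a = (8.66 − 12.0)/-2.3 = 1.45 s

Phase 3 (constant speed): v₀ = 8.66 m/s, a = 0 m/s².
Constant speed: t = d/v = 58/8.66 = 6.70 s
Final speed = 8.66 m/s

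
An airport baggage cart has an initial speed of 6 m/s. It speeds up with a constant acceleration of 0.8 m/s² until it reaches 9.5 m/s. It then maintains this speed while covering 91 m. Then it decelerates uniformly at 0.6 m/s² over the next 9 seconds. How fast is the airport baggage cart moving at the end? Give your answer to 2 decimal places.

Phase 1 (accelerating): v₀ = 6.00 m/s, a = 0.8 m/s².
v = v₀ + at → t = (9.5 − 6.00) / 0.8 = 4.38 s
v² = v₀² + 2aΔx → Δx = (9.5² − 6.00²)/(2·0.8) = 33.9 m

Phase 2 (constant speed): v₀ = 9.50 m/s, a = 0 m/s².
Constant speed: t = d/v = 91/9.50 = 9.58 s

Phase 3 (decelerating): v₀ = 9.50 m/s, a = -0.6 m/s².
v = v₀ + at = 9.50 + (-0.6)(9) = 4.10 m/s
Δx = v₀t + ½at² = 9.50·9 + 0.5·-0.6·9² = 61.2 m
Final speed = 4.10 m/s

4.10 m/s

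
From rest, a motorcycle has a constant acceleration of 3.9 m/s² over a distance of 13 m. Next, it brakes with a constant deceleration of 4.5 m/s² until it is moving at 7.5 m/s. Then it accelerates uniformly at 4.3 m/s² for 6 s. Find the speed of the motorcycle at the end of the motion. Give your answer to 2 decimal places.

Phase 1 (accelerating): v₀ = 0 m/s, a = 3.9 m/s².
v² = v₀² + 2aΔx = 0² + 2·3.9·13 = 101 → v = 10.1 m/s
t = (v − v₀)/a = (10.1 − 0)/3.9 = 2.58 s

Phase 2 (decelerating): v₀ = 10.1 m/s, a = -4.5 m/s².
v = v₀ + at → t = (7.5 − 10.1) / -4.5 = 0.571 s
v² = v₀² + 2aΔx → Δx = (7.5² − 10.1²)/(2·-4.5) = 5.02 m

Phase 3 (accelerating): v₀ = 7.50 m/s, a = 4.3 m/s².
v = v₀ + at = 7.50 + (4.3)(6) = 33.3 m/s
Δx = v₀t + ½at² = 7.50·6 + 0.5·4.3·6² = 122 m
Final speed = 33.3 m/s

33.30 m/s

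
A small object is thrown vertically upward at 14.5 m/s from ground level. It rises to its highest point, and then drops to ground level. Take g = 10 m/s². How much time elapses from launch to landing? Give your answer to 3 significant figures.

Phase 1 (rising): v₀ = 14.5 m/s, a = -10 m/s².
v = v₀ + at → t = (0 − 14.5) / -10 = 1.45 s
v² = v₀² + 2aΔx → Δx = (0² − 14.5²)/(2·-10) = 10.5 m

Phase 2 (falling): v₀ = 0 m/s, a = -10 m/s².
Falls 10.5 m from rest: t = √(2·10.5/10) = 1.45 s; v = g·t = 14.5 m/s.
Total time = 1.45 + 1.45 = 2.90 s

2.90 s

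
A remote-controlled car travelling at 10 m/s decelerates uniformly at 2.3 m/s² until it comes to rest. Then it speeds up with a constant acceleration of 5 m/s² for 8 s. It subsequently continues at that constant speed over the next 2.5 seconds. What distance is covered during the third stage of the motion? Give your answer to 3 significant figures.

Phase 1 (decelerating): v₀ = 10.0 m/s, a = -2.3 m/s².
v = v₀ + at → t = (0 − 10.0) / -2.3 = 4.35 s
v² = v₀² + 2aΔx → Δx = (0² − 10.0²)/(2·-2.3) = 21.7 m

Phase 2 (accelerating): v₀ = 0 m/s, a = 5 m/s².
v = v₀ + at = 0 + (5)(8) = 40.0 m/s
Δx = v₀t + ½at² = 0·8 + 0.5·5·8² = 160 m

Phase 3 (constant speed): v₀ = 40.0 m/s, a = 0 m/s².
v = v₀ + at = 40.0 + (0)(2.5) = 40.0 m/s
Δx = v₀t + ½at² = 40.0·2.5 + 0.5·0·2.5² = 100 m
Distance in phase 3 = 100 m

100 m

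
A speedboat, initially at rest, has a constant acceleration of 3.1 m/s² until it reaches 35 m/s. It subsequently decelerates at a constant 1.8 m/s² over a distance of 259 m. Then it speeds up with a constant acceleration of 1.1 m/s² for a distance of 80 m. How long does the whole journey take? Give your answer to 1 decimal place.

25.4 s

Phase 1 (accelerating): v₀ = 0 m/s, a = 3.1 m/s².
v = v₀ + at → t = (35 − 0) / 3.1 = 11.3 s
v² = v₀² + 2aΔx → Δx = (35² − 0²)/(2·3.1) = 198 m

Phase 2 (decelerating): v₀ = 35.0 m/s, a = -1.8 m/s².
v² = v₀² + 2aΔx = 35.0² + 2·-1.8·259 = 293 → v = 17.1 m/s
t = (v − v₀)/a = (17.1 − 35.0)/-1.8 = 9.94 s

Phase 3 (accelerating): v₀ = 17.1 m/s, a = 1.1 m/s².
v² = v₀² + 2aΔx = 17.1² + 2·1.1·80 = 469 → v = 21.6 m/s
t = (v − v₀)/a = (21.6 − 17.1)/1.1 = 4.13 s
Total time = 11.3 + 9.94 + 4.13 = 25.4 s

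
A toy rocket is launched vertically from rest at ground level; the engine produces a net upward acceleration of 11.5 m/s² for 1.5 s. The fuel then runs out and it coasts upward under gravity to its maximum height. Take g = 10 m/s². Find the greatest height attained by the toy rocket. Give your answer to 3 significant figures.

27.8 m

Phase 1 (powered ascent): v₀ = 0 m/s, a = 11.5 m/s².
v = v₀ + at = 0 + (11.5)(1.5) = 17.2 m/s
Δx = v₀t + ½at² = 0·1.5 + 0.5·11.5·1.5² = 12.9 m

Phase 2 (coasting upward): v₀ = 17.2 m/s, a = -10 m/s².
v = v₀ + at → t = (0 − 17.2) / -10 = 1.73 s
v² = v₀² + 2aΔx → Δx = (0² − 17.2²)/(2·-10) = 14.9 m
Maximum height = 12.9 + 14.9 = 27.8 m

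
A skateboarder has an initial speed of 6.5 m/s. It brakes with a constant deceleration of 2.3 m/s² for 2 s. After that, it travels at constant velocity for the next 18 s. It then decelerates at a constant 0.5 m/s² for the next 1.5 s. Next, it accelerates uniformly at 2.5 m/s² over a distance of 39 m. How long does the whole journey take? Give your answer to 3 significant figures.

26.6 s

Phase 1 (decelerating): v₀ = 6.50 m/s, a = -2.3 m/s².
v = v₀ + at = 6.50 + (-2.3)(2) = 1.90 m/s
Δx = v₀t + ½at² = 6.50·2 + 0.5·-2.3·2² = 8.40 m

Phase 2 (constant speed): v₀ = 1.90 m/s, a = 0 m/s².
v = v₀ + at = 1.90 + (0)(18) = 1.90 m/s
Δx = v₀t + ½at² = 1.90·18 + 0.5·0·18² = 34.2 m

Phase 3 (decelerating): v₀ = 1.90 m/s, a = -0.5 m/s².
v = v₀ + at = 1.90 + (-0.5)(1.5) = 1.15 m/s
Δx = v₀t + ½at² = 1.90·1.5 + 0.5·-0.5·1.5² = 2.29 m

Phase 4 (accelerating): v₀ = 1.15 m/s, a = 2.5 m/s².
v² = v₀² + 2aΔx = 1.15² + 2·2.5·39 = 196 → v = 14.0 m/s
t = (v − v₀)/a = (14.0 − 1.15)/2.5 = 5.14 s
Total time = 2.00 + 18.0 + 1.50 + 5.14 = 26.6 s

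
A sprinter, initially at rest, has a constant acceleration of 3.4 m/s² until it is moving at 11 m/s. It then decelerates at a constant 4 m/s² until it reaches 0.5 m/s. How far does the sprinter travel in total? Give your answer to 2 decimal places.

Phase 1 (accelerating): v₀ = 0 m/s, a = 3.4 m/s².
v = v₀ + at → t = (11 − 0) / 3.4 = 3.24 s
v² = v₀² + 2aΔx → Δx = (11² − 0²)/(2·3.4) = 17.8 m

Phase 2 (decelerating): v₀ = 11.0 m/s, a = -4 m/s².
v = v₀ + at → t = (0.5 − 11.0) / -4 = 2.62 s
v² = v₀² + 2aΔx → Δx = (0.5² − 11.0²)/(2·-4) = 15.1 m
Total distance = 17.8 + 15.1 = 32.9 m

32.89 m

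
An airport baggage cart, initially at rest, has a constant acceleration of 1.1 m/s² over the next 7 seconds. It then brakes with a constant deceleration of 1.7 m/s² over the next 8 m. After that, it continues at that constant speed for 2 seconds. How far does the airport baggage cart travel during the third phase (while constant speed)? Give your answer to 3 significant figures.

11.3 m

Phase 1 (accelerating): v₀ = 0 m/s, a = 1.1 m/s².
v = v₀ + at = 0 + (1.1)(7) = 7.70 m/s
Δx = v₀t + ½at² = 0·7 + 0.5·1.1·7² = 27.0 m

Phase 2 (decelerating): v₀ = 7.70 m/s, a = -1.7 m/s².
v² = v₀² + 2aΔx = 7.70² + 2·-1.7·8 = 32.1 → v = 5.66 m/s
t = (v − v₀)/a = (5.66 − 7.70)/-1.7 = 1.20 s

Phase 3 (constant speed): v₀ = 5.66 m/s, a = 0 m/s².
v = v₀ + at = 5.66 + (0)(2) = 5.66 m/s
Δx = v₀t + ½at² = 5.66·2 + 0.5·0·2² = 11.3 m
Distance in phase 3 = 11.3 m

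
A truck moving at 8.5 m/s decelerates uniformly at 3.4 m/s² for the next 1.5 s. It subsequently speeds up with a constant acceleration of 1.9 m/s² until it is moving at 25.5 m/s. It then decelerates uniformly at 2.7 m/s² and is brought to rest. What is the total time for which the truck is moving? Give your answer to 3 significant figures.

Phase 1 (decelerating): v₀ = 8.50 m/s, a = -3.4 m/s².
v = v₀ + at = 8.50 + (-3.4)(1.5) = 3.40 m/s
Δx = v₀t + ½at² = 8.50·1.5 + 0.5·-3.4·1.5² = 8.93 m

Phase 2 (accelerating): v₀ = 3.40 m/s, a = 1.9 m/s².
v = v₀ + at → t = (25.5 − 3.40) / 1.9 = 11.6 s
v² = v₀² + 2aΔx → Δx = (25.5² − 3.40²)/(2·1.9) = 168 m

Phase 3 (decelerating): v₀ = 25.5 m/s, a = -2.7 m/s².
v = v₀ + at → t = (0 − 25.5) / -2.7 = 9.44 s
v² = v₀² + 2aΔx → Δx = (0² − 25.5²)/(2·-2.7) = 120 m
Total time = 1.50 + 11.6 + 9.44 = 22.6 s

22.6 s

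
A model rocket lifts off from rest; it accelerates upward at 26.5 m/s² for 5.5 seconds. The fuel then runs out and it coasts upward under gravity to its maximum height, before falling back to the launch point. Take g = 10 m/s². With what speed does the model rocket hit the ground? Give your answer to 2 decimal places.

Phase 1 (powered ascent): v₀ = 0 m/s, a = 26.5 m/s².
v = v₀ + at = 0 + (26.5)(5.5) = 146 m/s
Δx = v₀t + ½at² = 0·5.5 + 0.5·26.5·5.5² = 401 m

Phase 2 (coasting upward): v₀ = 146 m/s, a = -10 m/s².
v = v₀ + at → t = (0 − 146) / -10 = 14.6 s
v² = v₀² + 2aΔx → Δx = (0² − 146²)/(2·-10) = 1060 m

Phase 3 (free fall): v₀ = 0 m/s, a = -10 m/s².
Falls 1460 m from rest: t = √(2·1460/10) = 17.1 s; v = g·t = 171 m/s.
Impact speed = 171 m/s

171.05 m/s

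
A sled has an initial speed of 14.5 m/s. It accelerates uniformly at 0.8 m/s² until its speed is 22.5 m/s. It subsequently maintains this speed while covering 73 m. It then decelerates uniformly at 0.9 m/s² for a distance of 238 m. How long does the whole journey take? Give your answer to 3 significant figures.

Phase 1 (accelerating): v₀ = 14.5 m/s, a = 0.8 m/s².
v = v₀ + at → t = (22.5 − 14.5) / 0.8 = 10.0 s
v² = v₀² + 2aΔx → Δx = (22.5² − 14.5²)/(2·0.8) = 185 m

Phase 2 (constant speed): v₀ = 22.5 m/s, a = 0 m/s².
Constant speed: t = d/v = 73/22.5 = 3.24 s

Phase 3 (decelerating): v₀ = 22.5 m/s, a = -0.9 m/s².
v² = v₀² + 2aΔx = 22.5² + 2·-0.9·238 = 77.8 → v = 8.82 m/s
t = (v − v₀)/a = (8.82 − 22.5)/-0.9 = 15.2 s
Total time = 10.0 + 3.24 + 15.2 = 28.4 s

28.4 s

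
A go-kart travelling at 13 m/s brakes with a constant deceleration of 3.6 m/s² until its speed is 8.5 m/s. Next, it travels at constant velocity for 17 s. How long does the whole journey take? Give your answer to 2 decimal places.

18.25 s

Phase 1 (decelerating): v₀ = 13.0 m/s, a = -3.6 m/s².
v = v₀ + at → t = (8.5 − 13.0) / -3.6 = 1.25 s
v² = v₀² + 2aΔx → Δx = (8.5² − 13.0²)/(2·-3.6) = 13.4 m

Phase 2 (constant speed): v₀ = 8.50 m/s, a = 0 m/s².
v = v₀ + at = 8.50 + (0)(17) = 8.50 m/s
Δx = v₀t + ½at² = 8.50·17 + 0.5·0·17² = 144 m
Total time = 1.25 + 17.0 = 18.2 s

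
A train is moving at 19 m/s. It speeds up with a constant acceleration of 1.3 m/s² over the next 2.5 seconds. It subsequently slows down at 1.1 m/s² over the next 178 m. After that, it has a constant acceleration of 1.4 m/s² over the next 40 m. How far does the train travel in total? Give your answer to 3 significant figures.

270 m

Phase 1 (accelerating): v₀ = 19.0 m/s, a = 1.3 m/s².
v = v₀ + at = 19.0 + (1.3)(2.5) = 22.2 m/s
Δx = v₀t + ½at² = 19.0·2.5 + 0.5·1.3·2.5² = 51.6 m

Phase 2 (decelerating): v₀ = 22.2 m/s, a = -1.1 m/s².
v² = v₀² + 2aΔx = 22.2² + 2·-1.1·178 = 103 → v = 10.2 m/s
t = (v − v₀)/a = (10.2 − 22.2)/-1.1 = 11.0 s

Phase 3 (accelerating): v₀ = 10.2 m/s, a = 1.4 m/s².
v² = v₀² + 2aΔx = 10.2² + 2·1.4·40 = 215 → v = 14.7 m/s
t = (v − v₀)/a = (14.7 − 10.2)/1.4 = 3.22 s
Total distance = 51.6 + 178 + 40.0 = 270 m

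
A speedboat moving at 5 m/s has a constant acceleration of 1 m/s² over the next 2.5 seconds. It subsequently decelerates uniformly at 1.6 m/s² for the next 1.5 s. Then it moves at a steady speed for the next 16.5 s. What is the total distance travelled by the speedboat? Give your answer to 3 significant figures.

Phase 1 (accelerating): v₀ = 5.00 m/s, a = 1 m/s².
v = v₀ + at = 5.00 + (1)(2.5) = 7.50 m/s
Δx = v₀t + ½at² = 5.00·2.5 + 0.5·1·2.5² = 15.6 m

Phase 2 (decelerating): v₀ = 7.50 m/s, a = -1.6 m/s².
v = v₀ + at = 7.50 + (-1.6)(1.5) = 5.10 m/s
Δx = v₀t + ½at² = 7.50·1.5 + 0.5·-1.6·1.5² = 9.45 m

Phase 3 (constant speed): v₀ = 5.10 m/s, a = 0 m/s².
v = v₀ + at = 5.10 + (0)(16.5) = 5.10 m/s
Δx = v₀t + ½at² = 5.10·16.5 + 0.5·0·16.5² = 84.1 m
Total distance = 15.6 + 9.45 + 84.1 = 109 m

109 m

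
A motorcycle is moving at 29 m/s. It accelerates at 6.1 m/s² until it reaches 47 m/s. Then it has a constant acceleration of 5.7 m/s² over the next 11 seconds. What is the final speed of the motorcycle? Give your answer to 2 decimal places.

109.70 m/s

Phase 1 (accelerating): v₀ = 29.0 m/s, a = 6.1 m/s².
v = v₀ + at → t = (47 − 29.0) / 6.1 = 2.95 s
v² = v₀² + 2aΔx → Δx = (47² − 29.0²)/(2·6.1) = 112 m

Phase 2 (accelerating): v₀ = 47.0 m/s, a = 5.7 m/s².
v = v₀ + at = 47.0 + (5.7)(11) = 110 m/s
Δx = v₀t + ½at² = 47.0·11 + 0.5·5.7·11² = 862 m
Final speed = 110 m/s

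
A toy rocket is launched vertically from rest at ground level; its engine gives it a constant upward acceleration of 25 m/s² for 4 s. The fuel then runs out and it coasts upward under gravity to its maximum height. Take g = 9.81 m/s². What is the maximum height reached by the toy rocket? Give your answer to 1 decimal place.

Phase 1 (powered ascent): v₀ = 0 m/s, a = 25 m/s².
v = v₀ + at = 0 + (25)(4) = 100 m/s
Δx = v₀t + ½at² = 0·4 + 0.5·25·4² = 200 m

Phase 2 (coasting upward): v₀ = 100 m/s, a = -9.81 m/s².
v = v₀ + at → t = (0 − 100) / -9.81 = 10.2 s
v² = v₀² + 2aΔx → Δx = (0² − 100²)/(2·-9.81) = 510 m
Maximum height = 200 + 510 = 710 m

709.7 m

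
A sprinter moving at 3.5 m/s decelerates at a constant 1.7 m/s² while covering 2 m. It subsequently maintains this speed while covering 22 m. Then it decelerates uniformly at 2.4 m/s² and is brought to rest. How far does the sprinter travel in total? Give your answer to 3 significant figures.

Phase 1 (decelerating): v₀ = 3.50 m/s, a = -1.7 m/s².
v² = v₀² + 2aΔx = 3.50² + 2·-1.7·2 = 5.45 → v = 2.33 m/s
t = (v − v₀)/a = (2.33 − 3.50)/-1.7 = 0.686 s

Phase 2 (constant speed): v₀ = 2.33 m/s, a = 0 m/s².
Constant speed: t = d/v = 22/2.33 = 9.42 s

Phase 3 (decelerating): v₀ = 2.33 m/s, a = -2.4 m/s².
v = v₀ + at → t = (0 − 2.33) / -2.4 = 0.973 s
v² = v₀² + 2aΔx → Δx = (0² − 2.33²)/(2·-2.4) = 1.14 m
Total distance = 2.00 + 22.0 + 1.14 = 25.1 m

25.1 m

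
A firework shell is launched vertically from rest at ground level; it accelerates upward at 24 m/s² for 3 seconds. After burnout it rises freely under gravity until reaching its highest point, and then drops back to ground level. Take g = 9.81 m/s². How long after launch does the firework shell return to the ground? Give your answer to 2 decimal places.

19.05 s

Phase 1 (powered ascent): v₀ = 0 m/s, a = 24 m/s².
v = v₀ + at = 0 + (24)(3) = 72.0 m/s
Δx = v₀t + ½at² = 0·3 + 0.5·24·3² = 108 m

Phase 2 (coasting upward): v₀ = 72.0 m/s, a = -9.81 m/s².
v = v₀ + at → t = (0 − 72.0) / -9.81 = 7.34 s
v² = v₀² + 2aΔx → Δx = (0² − 72.0²)/(2·-9.81) = 264 m

Phase 3 (free fall): v₀ = 0 m/s, a = -9.81 m/s².
Falls 372 m from rest: t = √(2·372/9.81) = 8.71 s; v = g·t = 85.5 m/s.
Total time = 3.00 + 7.34 + 8.71 = 19.1 s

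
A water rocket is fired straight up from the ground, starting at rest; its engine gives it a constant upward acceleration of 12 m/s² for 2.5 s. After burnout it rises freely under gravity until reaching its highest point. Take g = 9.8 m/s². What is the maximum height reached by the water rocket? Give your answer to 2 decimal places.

83.42 m

Phase 1 (powered ascent): v₀ = 0 m/s, a = 12 m/s².
v = v₀ + at = 0 + (12)(2.5) = 30.0 m/s
Δx = v₀t + ½at² = 0·2.5 + 0.5·12·2.5² = 37.5 m

Phase 2 (coasting upward): v₀ = 30.0 m/s, a = -9.8 m/s².
v = v₀ + at → t = (0 − 30.0) / -9.8 = 3.06 s
v² = v₀² + 2aΔx → Δx = (0² − 30.0²)/(2·-9.8) = 45.9 m
Maximum height = 37.5 + 45.9 = 83.4 m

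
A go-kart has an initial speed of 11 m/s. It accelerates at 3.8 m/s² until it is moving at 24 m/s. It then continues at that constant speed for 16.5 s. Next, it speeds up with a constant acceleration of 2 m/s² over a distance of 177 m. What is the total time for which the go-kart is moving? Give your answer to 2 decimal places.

Phase 1 (accelerating): v₀ = 11.0 m/s, a = 3.8 m/s².
v = v₀ + at → t = (24 − 11.0) / 3.8 = 3.42 s
v² = v₀² + 2aΔx → Δx = (24² − 11.0²)/(2·3.8) = 59.9 m

Phase 2 (constant speed): v₀ = 24.0 m/s, a = 0 m/s².
v = v₀ + at = 24.0 + (0)(16.5) = 24.0 m/s
Δx = v₀t + ½at² = 24.0·16.5 + 0.5·0·16.5² = 396 m

Phase 3 (accelerating): v₀ = 24.0 m/s, a = 2 m/s².
v² = v₀² + 2aΔx = 24.0² + 2·2·177 = 1280 → v = 35.8 m/s
t = (v − v₀)/a = (35.8 − 24.0)/2 = 5.92 s
Total time = 3.42 + 16.5 + 5.92 = 25.8 s

25.84 s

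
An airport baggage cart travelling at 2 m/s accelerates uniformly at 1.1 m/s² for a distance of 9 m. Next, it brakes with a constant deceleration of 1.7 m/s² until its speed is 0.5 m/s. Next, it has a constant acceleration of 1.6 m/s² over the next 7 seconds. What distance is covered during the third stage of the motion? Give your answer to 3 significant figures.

42.7 m

Phase 1 (accelerating): v₀ = 2.00 m/s, a = 1.1 m/s².
v² = v₀² + 2aΔx = 2.00² + 2·1.1·9 = 23.8 → v = 4.88 m/s
t = (v − v₀)/a = (4.88 − 2.00)/1.1 = 2.62 s

Phase 2 (decelerating): v₀ = 4.88 m/s, a = -1.7 m/s².
v = v₀ + at → t = (0.5 − 4.88) / -1.7 = 2.58 s
v² = v₀² + 2aΔx → Δx = (0.5² − 4.88²)/(2·-1.7) = 6.93 m

Phase 3 (accelerating): v₀ = 0.500 m/s, a = 1.6 m/s².
v = v₀ + at = 0.500 + (1.6)(7) = 11.7 m/s
Δx = v₀t + ½at² = 0.500·7 + 0.5·1.6·7² = 42.7 m
Distance in phase 3 = 42.7 m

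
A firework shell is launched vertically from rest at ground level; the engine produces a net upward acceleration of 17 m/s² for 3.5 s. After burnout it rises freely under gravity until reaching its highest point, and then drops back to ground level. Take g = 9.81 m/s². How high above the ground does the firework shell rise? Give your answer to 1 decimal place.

284.6 m

Phase 1 (powered ascent): v₀ = 0 m/s, a = 17 m/s².
v = v₀ + at = 0 + (17)(3.5) = 59.5 m/s
Δx = v₀t + ½at² = 0·3.5 + 0.5·17·3.5² = 104 m

Phase 2 (coasting upward): v₀ = 59.5 m/s, a = -9.81 m/s².
v = v₀ + at → t = (0 − 59.5) / -9.81 = 6.07 s
v² = v₀² + 2aΔx → Δx = (0² − 59.5²)/(2·-9.81) = 180 m
Maximum height = 104 + 180 = 285 m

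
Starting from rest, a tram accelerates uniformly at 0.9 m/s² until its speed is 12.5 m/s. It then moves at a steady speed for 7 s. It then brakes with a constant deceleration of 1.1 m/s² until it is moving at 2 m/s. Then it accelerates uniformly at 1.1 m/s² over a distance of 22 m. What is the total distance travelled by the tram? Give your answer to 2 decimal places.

265.51 m

Phase 1 (accelerating): v₀ = 0 m/s, a = 0.9 m/s².
v = v₀ + at → t = (12.5 − 0) / 0.9 = 13.9 s
v² = v₀² + 2aΔx → Δx = (12.5² − 0²)/(2·0.9) = 86.8 m

Phase 2 (constant speed): v₀ = 12.5 m/s, a = 0 m/s².
v = v₀ + at = 12.5 + (0)(7) = 12.5 m/s
Δx = v₀t + ½at² = 12.5·7 + 0.5·0·7² = 87.5 m

Phase 3 (decelerating): v₀ = 12.5 m/s, a = -1.1 m/s².
v = v₀ + at → t = (2 − 12.5) / -1.1 = 9.55 s
v² = v₀² + 2aΔx → Δx = (2² − 12.5²)/(2·-1.1) = 69.2 m

Phase 4 (accelerating): v₀ = 2.00 m/s, a = 1.1 m/s².
v² = v₀² + 2aΔx = 2.00² + 2·1.1·22 = 52.4 → v = 7.24 m/s
t = (v − v₀)/a = (7.24 − 2.00)/1.1 = 4.76 s
Total distance = 86.8 + 87.5 + 69.2 + 22.0 = 266 m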